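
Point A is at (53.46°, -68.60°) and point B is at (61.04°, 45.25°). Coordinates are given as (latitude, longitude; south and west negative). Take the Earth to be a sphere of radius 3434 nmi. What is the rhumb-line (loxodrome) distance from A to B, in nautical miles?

Δψ = ln[tan(π/4+φ₂/2)/tan(π/4+φ₁/2)] = +0.2456;  Δφ = +0.1323 rad,  Δλ = +1.9871 rad
q = Δφ/Δψ = 0.5387
d = R·√(Δφ² + q²Δλ²) = 3434·1.07850 = 3704 nmi

3704 nmi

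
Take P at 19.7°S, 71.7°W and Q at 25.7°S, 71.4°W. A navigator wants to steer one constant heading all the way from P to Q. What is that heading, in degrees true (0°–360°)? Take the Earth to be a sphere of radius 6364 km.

Δψ = ln[tan(π/4+φ₂/2)/tan(π/4+φ₁/2)] = -0.1136
Δλ = +0.0052 rad (taken the short way round)
course = atan2(Δλ, Δψ) = 177.36°

177.4°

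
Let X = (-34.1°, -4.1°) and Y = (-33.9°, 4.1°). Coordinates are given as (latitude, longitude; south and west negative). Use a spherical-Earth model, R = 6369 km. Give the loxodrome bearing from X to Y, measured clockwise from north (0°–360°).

88.3°

Δψ = ln[tan(π/4+φ₂/2)/tan(π/4+φ₁/2)] = +0.0042
Δλ = +0.1431 rad (taken the short way round)
course = atan2(Δλ, Δψ) = 88.31°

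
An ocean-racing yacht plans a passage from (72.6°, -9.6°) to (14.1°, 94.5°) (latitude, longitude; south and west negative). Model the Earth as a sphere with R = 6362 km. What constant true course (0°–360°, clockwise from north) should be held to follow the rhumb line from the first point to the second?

Meridional parts: M(φ₁)=+1.8772, M(φ₂)=+0.2486 → ΔM = -1.6286;  Δλ = +1.8169 rad
tan C = Δλ / ΔM = -1.1156 → C = 131.87°

131.9°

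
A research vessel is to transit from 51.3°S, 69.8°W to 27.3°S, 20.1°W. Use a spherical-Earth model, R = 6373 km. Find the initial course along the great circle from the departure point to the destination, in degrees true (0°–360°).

76.6°

θ = atan2( sin Δλ·cos φ₂ ,  cos φ₁ sin φ₂ − sin φ₁ cos φ₂ cos Δλ )
  = atan2(+0.6777, +0.1618) = 76.57°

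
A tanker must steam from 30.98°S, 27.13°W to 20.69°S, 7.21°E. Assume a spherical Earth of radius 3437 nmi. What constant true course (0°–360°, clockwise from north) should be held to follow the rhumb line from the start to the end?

Meridional parts: M(φ₁)=-0.5692, M(φ₂)=-0.3692 → ΔM = +0.1999;  Δλ = +0.5993 rad
tan C = Δλ / ΔM = +2.9977 → C = 71.55°

71.6°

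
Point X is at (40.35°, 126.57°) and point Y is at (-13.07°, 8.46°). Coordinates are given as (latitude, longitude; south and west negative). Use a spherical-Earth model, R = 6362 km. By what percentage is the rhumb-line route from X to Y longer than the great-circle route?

Great circle: σ = 2.0900 rad → d_gc = Rσ = 13296.6 km
Rhumb: Δφ = -0.9324, Δλ = -2.0614, Δψ = -1.0010, q = Δφ/Δψ = 0.9314 → d_rh = R√(Δφ²+q²Δλ²) = 13579.1 km
Excess = (13579.1 − 13296.6) / 13296.6 = 282.5 / 13296.6 = 2.12% ≈ 2.1%

2.1%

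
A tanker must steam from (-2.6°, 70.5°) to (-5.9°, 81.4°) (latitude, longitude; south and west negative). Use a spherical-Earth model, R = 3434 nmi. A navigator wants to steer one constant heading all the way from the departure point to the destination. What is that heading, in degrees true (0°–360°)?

106.9°

Meridional parts: M(φ₁)=-0.0454, M(φ₂)=-0.1032 → ΔM = -0.0578;  Δλ = +0.1902 rad
tan C = Δλ / ΔM = -3.2935 → C = 106.89°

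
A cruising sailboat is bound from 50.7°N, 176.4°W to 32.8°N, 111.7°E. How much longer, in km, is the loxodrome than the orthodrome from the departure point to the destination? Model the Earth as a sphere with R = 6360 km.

Great circle: cos σ = sin φ₁ sin φ₂ + cos φ₁ cos φ₂ cos Δλ,  σ = 0.9464 rad → d_gc = 6019.2 km
Rhumb line: Δψ = -0.4233, q = Δφ/Δψ = 0.7381, d_rh = R√(Δφ²+q²Δλ²) = 6217.0 km
Excess = 6217.0 − 6019.2 = 197.8 ≈ 198 km

198 km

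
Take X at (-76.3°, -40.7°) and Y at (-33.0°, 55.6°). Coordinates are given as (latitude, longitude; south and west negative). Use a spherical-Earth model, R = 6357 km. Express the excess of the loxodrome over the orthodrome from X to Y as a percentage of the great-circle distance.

8.9%

Great circle: σ = 1.0387 rad → d_gc = Rσ = 6603.0 km
Rhumb: Δφ = +0.7557, Δλ = +1.6808, Δψ = +1.5085, q = Δφ/Δψ = 0.5010 → d_rh = R√(Δφ²+q²Δλ²) = 7192.6 km
Excess = (7192.6 − 6603.0) / 6603.0 = 589.6 / 6603.0 = 8.93% ≈ 8.9%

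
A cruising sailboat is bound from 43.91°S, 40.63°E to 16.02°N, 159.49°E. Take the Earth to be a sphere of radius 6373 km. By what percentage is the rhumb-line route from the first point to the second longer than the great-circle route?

Great circle: σ = 2.1242 rad → d_gc = Rσ = 13537.8 km
Rhumb: Δφ = +1.0460, Δλ = +2.0745, Δψ = +1.1380, q = Δφ/Δψ = 0.9191 → d_rh = R√(Δφ²+q²Δλ²) = 13859.6 km
Excess = (13859.6 − 13537.8) / 13537.8 = 321.8 / 13537.8 = 2.38% ≈ 2.4%

2.4%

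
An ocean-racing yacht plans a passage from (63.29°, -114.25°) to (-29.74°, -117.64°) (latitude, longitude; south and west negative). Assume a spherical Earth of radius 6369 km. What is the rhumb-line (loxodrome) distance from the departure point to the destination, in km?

10346 km

Rhumb course C = atan2(Δλ, Δψ) with Δψ = ln[tan(π/4+φ₂/2)/tan(π/4+φ₁/2)] = -1.9821, Δλ = -0.0592 → C = 181.71°
d = R·|Δφ| / |cos C| = 6369·1.62368 / 0.99955 = 10346 km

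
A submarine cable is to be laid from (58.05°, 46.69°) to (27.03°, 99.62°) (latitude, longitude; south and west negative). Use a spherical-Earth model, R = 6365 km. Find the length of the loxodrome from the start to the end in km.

Δψ = ln[tan(π/4+φ₂/2)/tan(π/4+φ₁/2)] = -0.7605;  Δφ = -0.5414 rad,  Δλ = +0.9238 rad
q = Δφ/Δψ = 0.7119
d = R·√(Δφ² + q²Δλ²) = 6365·0.85183 = 5422 km

5422 km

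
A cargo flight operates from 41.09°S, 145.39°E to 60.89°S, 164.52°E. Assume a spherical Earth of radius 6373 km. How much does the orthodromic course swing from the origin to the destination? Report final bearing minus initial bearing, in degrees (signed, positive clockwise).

-15.1°

At departure: θ₁ = atan2(sin Δλ cos φ₂, cos φ₁ sin φ₂ − sin φ₁ cos φ₂ cos Δλ) = 155.90°
At arrival: θ₂ = atan2(sin Δλ cos φ₁, −cos φ₂ sin φ₁ + sin φ₂ cos φ₁ cos Δλ) = 140.76°
Δθ = θ₂ − θ₁ = -15.1°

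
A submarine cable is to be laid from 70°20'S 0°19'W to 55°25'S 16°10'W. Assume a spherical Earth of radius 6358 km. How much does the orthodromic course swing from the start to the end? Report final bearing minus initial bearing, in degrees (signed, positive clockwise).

+14.2°

Initial bearing θ₁ = atan2(sin Δλ cos φ₂, cos φ₁ sin φ₂ − sin φ₁ cos φ₂ cos Δλ) = 326.82°
Final bearing θ₂ = (initial bearing from the destination back to the start) + 180° = 341.07°
Δθ = θ₂ − θ₁ = +14.2°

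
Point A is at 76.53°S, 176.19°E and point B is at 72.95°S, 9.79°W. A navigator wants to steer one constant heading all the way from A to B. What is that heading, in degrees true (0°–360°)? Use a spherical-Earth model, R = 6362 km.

Meridional parts: M(φ₁)=-2.1363, M(φ₂)=-1.8978 → ΔM = +0.2385;  Δλ = +3.0372 rad
tan C = Δλ / ΔM = +12.7356 → C = 85.51°

85.5°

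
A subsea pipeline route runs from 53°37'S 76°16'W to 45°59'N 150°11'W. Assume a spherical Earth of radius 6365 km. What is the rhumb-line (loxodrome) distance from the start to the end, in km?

13131 km

Δψ = ln[tan(π/4+φ₂/2)/tan(π/4+φ₁/2)] = +2.0187;  Δφ = +1.7383 rad,  Δλ = -1.2901 rad
q = Δφ/Δψ = 0.8611
d = R·√(Δφ² + q²Δλ²) = 6365·2.06301 = 13131 km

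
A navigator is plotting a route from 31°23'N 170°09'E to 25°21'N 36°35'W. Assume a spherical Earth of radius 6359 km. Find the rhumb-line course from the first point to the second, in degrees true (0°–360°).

Meridional parts: M(φ₁)=+0.5774, M(φ₂)=+0.4576 → ΔM = -0.1198;  Δλ = +2.6750 rad
tan C = Δλ / ΔM = -22.3367 → C = 92.56°

92.6°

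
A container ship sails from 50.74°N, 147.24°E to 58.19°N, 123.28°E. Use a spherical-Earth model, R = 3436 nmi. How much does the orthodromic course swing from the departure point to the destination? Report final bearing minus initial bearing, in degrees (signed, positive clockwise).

-19.6°

At departure: θ₁ = atan2(sin Δλ cos φ₂, cos φ₁ sin φ₂ − sin φ₁ cos φ₂ cos Δλ) = 307.60°
At arrival: θ₂ = atan2(sin Δλ cos φ₁, −cos φ₂ sin φ₁ + sin φ₂ cos φ₁ cos Δλ) = 287.96°
Δθ = θ₂ − θ₁ = -19.6°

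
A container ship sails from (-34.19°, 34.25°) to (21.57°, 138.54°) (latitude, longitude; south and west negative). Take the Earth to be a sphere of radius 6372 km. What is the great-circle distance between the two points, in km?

cos σ = sin φ₁ sin φ₂ + cos φ₁ cos φ₂ cos Δλ
      = sin(-34.19°)sin(21.57°) + cos(-34.19°)cos(21.57°)cos(104.29°) = -0.3965
σ = 113.357° → d = Rσ = 6372·1.97846 = 12607 km

12607 km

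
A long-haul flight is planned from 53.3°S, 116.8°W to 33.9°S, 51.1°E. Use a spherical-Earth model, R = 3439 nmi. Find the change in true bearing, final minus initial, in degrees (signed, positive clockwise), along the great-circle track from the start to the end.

-162.8°

Initial bearing θ₁ = atan2(sin Δλ cos φ₂, cos φ₁ sin φ₂ − sin φ₁ cos φ₂ cos Δλ) = 169.97°
Final bearing θ₂ = (initial bearing from the destination back to the start) + 180° = 7.20°
Δθ = θ₂ − θ₁ = -162.8°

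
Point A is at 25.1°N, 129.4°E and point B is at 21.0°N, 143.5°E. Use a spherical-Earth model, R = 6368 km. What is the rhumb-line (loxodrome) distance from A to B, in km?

1512 km

Δψ = ln[tan(π/4+φ₂/2)/tan(π/4+φ₁/2)] = -0.0778;  Δφ = -0.0716 rad,  Δλ = +0.2461 rad
q = Δφ/Δψ = 0.9199
d = R·√(Δφ² + q²Δλ²) = 6368·0.23742 = 1512 km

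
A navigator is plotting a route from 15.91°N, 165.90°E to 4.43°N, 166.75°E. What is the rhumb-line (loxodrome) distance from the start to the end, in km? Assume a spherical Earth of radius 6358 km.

1277 km

Δψ = ln[tan(π/4+φ₂/2)/tan(π/4+φ₁/2)] = -0.2039;  Δφ = -0.2004 rad,  Δλ = +0.0148 rad
q = Δφ/Δψ = 0.9825
d = R·√(Δφ² + q²Δλ²) = 6358·0.20089 = 1277 km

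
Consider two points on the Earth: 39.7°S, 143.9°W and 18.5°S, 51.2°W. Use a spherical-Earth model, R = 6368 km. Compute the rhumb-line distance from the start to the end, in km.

Rhumb course C = atan2(Δλ, Δψ) with Δψ = ln[tan(π/4+φ₂/2)/tan(π/4+φ₁/2)] = +0.4274, Δλ = +1.6179 → C = 75.20°
d = R·|Δφ| / |cos C| = 6368·0.37001 / 0.25543 = 9225 km

9225 km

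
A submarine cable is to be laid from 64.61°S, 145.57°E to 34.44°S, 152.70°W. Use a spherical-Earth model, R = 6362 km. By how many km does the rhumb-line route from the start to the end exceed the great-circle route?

160 km

Great circle: cos σ = sin φ₁ sin φ₂ + cos φ₁ cos φ₂ cos Δλ,  σ = 0.8252 rad → d_gc = 5250.00 km
Rhumb line: Δψ = +0.8495, q = Δφ/Δψ = 0.6198, d_rh = R√(Δφ²+q²Δλ²) = 5410.48 km
Excess = 5410.48 − 5250.00 = 160.48 ≈ 160 km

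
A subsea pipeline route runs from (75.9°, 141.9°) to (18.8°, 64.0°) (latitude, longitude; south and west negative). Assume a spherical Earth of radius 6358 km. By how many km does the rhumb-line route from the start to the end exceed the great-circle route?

Great circle: cos σ = sin φ₁ sin φ₂ + cos φ₁ cos φ₂ cos Δλ,  σ = 1.2016 rad → d_gc = 7639.6 km
Rhumb line: Δψ = -1.7560, q = Δφ/Δψ = 0.5675, d_rh = R√(Δφ²+q²Δλ²) = 8013.6 km
Excess = 8013.6 − 7639.6 = 374.0 ≈ 374 km

374 km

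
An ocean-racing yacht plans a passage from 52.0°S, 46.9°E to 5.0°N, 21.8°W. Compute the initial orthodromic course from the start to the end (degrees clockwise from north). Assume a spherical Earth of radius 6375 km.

θ = atan2( sin Δλ·cos φ₂ ,  cos φ₁ sin φ₂ − sin φ₁ cos φ₂ cos Δλ )
  = atan2(-0.9281, +0.3388) = 290.05°

290.1°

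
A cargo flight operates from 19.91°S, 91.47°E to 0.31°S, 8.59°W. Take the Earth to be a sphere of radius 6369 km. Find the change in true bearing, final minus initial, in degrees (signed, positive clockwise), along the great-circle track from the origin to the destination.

+24.0°

Initial bearing θ₁ = atan2(sin Δλ cos φ₂, cos φ₁ sin φ₂ − sin φ₁ cos φ₂ cos Δλ) = 266.25°
Final bearing θ₂ = (initial bearing from the destination back to the start) + 180° = 290.24°
Δθ = θ₂ − θ₁ = +24.0°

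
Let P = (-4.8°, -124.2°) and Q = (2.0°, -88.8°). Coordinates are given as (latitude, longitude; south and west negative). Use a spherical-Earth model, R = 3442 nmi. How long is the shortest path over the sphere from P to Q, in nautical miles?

2164 nmi

cos σ = sin φ₁ sin φ₂ + cos φ₁ cos φ₂ cos Δλ
      = sin(-4.80°)sin(2.00°) + cos(-4.80°)cos(2.00°)cos(35.40°) = 0.8089
σ = 36.016° → d = Rσ = 3442·0.62860 = 2164 nmi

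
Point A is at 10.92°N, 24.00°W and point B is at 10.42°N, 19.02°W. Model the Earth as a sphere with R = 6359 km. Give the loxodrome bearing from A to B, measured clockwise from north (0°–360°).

95.8°

Δψ = ln[tan(π/4+φ₂/2)/tan(π/4+φ₁/2)] = -0.0089
Δλ = +0.0869 rad (taken the short way round)
course = atan2(Δλ, Δψ) = 95.83°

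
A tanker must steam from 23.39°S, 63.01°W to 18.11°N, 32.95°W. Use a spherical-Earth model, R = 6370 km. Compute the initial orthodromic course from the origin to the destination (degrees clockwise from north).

θ = atan2( sin Δλ·cos φ₂ ,  cos φ₁ sin φ₂ − sin φ₁ cos φ₂ cos Δλ )
  = atan2(+0.4761, +0.6119) = 37.89°

37.9°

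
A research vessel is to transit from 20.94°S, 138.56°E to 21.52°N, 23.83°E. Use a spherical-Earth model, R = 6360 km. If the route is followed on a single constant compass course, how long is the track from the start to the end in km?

Δψ = ln[tan(π/4+φ₂/2)/tan(π/4+φ₁/2)] = +0.7586;  Δφ = +0.7411 rad,  Δλ = -2.0024 rad
q = Δφ/Δψ = 0.9768
d = R·√(Δφ² + q²Δλ²) = 6360·2.09170 = 13303 km

13303 km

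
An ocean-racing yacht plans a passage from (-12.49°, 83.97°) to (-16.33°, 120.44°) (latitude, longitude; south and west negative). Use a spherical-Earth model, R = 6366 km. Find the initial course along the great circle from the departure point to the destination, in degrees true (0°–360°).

θ = atan2( sin Δλ·cos φ₂ ,  cos φ₁ sin φ₂ − sin φ₁ cos φ₂ cos Δλ )
  = atan2(+0.5704, -0.1076) = 100.68°

100.7°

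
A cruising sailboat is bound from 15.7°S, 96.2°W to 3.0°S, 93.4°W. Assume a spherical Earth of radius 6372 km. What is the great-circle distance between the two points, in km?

1445 km

Haversine: a = sin²(Δφ/2)+cos φ₁ cos φ₂ sin²(Δλ/2) = 0.01281;  σ = 2·atan2(√a,√(1−a))
σ = 12.996° → d = Rσ = 6372·0.22682 = 1445 km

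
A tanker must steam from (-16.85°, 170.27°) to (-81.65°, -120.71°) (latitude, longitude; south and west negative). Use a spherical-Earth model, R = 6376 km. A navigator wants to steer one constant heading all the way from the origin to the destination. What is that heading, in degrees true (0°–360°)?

152.5°

Meridional parts: M(φ₁)=-0.2984, M(φ₂)=-2.6173 → ΔM = -2.3189;  Δλ = +1.2046 rad
tan C = Δλ / ΔM = -0.5195 → C = 152.55°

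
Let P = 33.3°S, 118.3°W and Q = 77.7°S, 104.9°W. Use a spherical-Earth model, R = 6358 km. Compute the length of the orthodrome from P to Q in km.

Haversine: a = sin²(Δφ/2)+cos φ₁ cos φ₂ sin²(Δλ/2) = 0.14519;  σ = 2·atan2(√a,√(1−a))
σ = 44.796° → d = Rσ = 6358·0.78183 = 4971 km

4971 km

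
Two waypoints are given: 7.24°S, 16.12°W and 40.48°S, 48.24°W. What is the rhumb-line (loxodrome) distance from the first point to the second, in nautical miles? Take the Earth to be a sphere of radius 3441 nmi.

2641 nmi

Rhumb course C = atan2(Δλ, Δψ) with Δψ = ln[tan(π/4+φ₂/2)/tan(π/4+φ₁/2)] = -0.6472, Δλ = -0.5606 → C = 220.90°
d = R·|Δφ| / |cos C| = 3441·0.58015 / 0.75586 = 2641 nmi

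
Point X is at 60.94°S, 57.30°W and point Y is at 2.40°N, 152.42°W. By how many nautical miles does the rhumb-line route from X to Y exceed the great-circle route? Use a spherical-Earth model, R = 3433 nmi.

Great circle: cos σ = sin φ₁ sin φ₂ + cos φ₁ cos φ₂ cos Δλ,  σ = 1.6508 rad → d_gc = 5667.2 nmi
Rhumb line: Δψ = +1.3921, q = Δφ/Δψ = 0.7941, d_rh = R√(Δφ²+q²Δλ²) = 5906.4 nmi
Excess = 5906.4 − 5667.2 = 239.2 ≈ 239 nmi

239 nmi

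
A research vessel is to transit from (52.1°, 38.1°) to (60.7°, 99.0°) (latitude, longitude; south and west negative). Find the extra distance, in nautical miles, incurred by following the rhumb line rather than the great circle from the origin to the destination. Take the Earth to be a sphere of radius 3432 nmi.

Great circle: cos σ = sin φ₁ sin φ₂ + cos φ₁ cos φ₂ cos Δλ,  σ = 0.5839 rad → d_gc = 2003.8 nmi
Rhumb line: Δψ = +0.2727, q = Δφ/Δψ = 0.5505, d_rh = R√(Δφ²+q²Δλ²) = 2073.2 nmi
Excess = 2073.2 − 2003.8 = 69.4 ≈ 69 nmi

69 nmi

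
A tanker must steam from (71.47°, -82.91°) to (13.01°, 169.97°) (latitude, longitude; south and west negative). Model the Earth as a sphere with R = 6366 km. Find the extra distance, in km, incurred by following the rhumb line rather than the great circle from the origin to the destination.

Great circle: cos σ = sin φ₁ sin φ₂ + cos φ₁ cos φ₂ cos Δλ,  σ = 1.4482 rad → d_gc = 9219.2 km
Rhumb line: Δψ = -1.5842, q = Δφ/Δψ = 0.6441, d_rh = R√(Δφ²+q²Δλ²) = 10047.5 km
Excess = 10047.5 − 9219.2 = 828.3 ≈ 828 km

828 km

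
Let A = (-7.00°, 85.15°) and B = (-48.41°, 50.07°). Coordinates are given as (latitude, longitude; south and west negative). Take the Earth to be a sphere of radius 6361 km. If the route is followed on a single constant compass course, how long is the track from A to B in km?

5676 km

Rhumb course C = atan2(Δλ, Δψ) with Δψ = ln[tan(π/4+φ₂/2)/tan(π/4+φ₁/2)] = -0.8457, Δλ = -0.6123 → C = 215.90°
d = R·|Δφ| / |cos C| = 6361·0.72274 / 0.81002 = 5676 km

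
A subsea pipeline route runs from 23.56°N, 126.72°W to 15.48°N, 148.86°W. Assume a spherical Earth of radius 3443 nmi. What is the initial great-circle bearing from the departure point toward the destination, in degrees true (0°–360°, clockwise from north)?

θ = atan2( sin Δλ·cos φ₂ ,  cos φ₁ sin φ₂ − sin φ₁ cos φ₂ cos Δλ )
  = atan2(-0.3632, -0.1122) = 252.84°

252.8°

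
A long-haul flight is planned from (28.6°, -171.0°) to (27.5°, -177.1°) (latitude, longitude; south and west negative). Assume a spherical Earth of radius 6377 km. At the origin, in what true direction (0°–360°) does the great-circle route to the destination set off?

259.9°

N = sin Δλ·cos φ₂ = -0.0943;  D = cos φ₁ sin φ₂ − sin φ₁ cos φ₂ cos Δλ = -0.0168
initial course = atan2(N, D) = 259.90°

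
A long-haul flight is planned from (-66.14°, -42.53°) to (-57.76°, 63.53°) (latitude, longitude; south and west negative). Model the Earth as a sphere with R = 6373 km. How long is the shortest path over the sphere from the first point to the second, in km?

4944 km

Haversine: a = sin²(Δφ/2)+cos φ₁ cos φ₂ sin²(Δλ/2) = 0.14308;  σ = 2·atan2(√a,√(1−a))
σ = 44.452° → d = Rσ = 6373·0.77583 = 4944 km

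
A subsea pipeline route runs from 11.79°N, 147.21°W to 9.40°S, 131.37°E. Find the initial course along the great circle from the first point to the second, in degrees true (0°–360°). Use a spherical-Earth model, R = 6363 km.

θ = atan2( sin Δλ·cos φ₂ ,  cos φ₁ sin φ₂ − sin φ₁ cos φ₂ cos Δλ )
  = atan2(-0.9755, -0.1900) = 258.98°

259.0°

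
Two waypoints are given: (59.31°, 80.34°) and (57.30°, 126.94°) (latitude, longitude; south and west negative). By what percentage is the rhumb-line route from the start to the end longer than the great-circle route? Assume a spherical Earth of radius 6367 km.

2.1%

Great circle: σ = 0.4200 rad → d_gc = Rσ = 2673.9 km
Rhumb: Δφ = -0.0351, Δλ = +0.8133, Δψ = -0.0668, q = Δφ/Δψ = 0.5252 → d_rh = R√(Δφ²+q²Δλ²) = 2729.0 km
Excess = (2729.0 − 2673.9) / 2673.9 = 55.1 / 2673.9 = 2.06% ≈ 2.1%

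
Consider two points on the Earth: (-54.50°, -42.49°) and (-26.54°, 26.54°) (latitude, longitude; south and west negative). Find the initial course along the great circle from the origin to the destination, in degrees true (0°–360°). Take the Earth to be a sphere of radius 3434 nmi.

N = sin Δλ·cos φ₂ = +0.8354;  D = cos φ₁ sin φ₂ − sin φ₁ cos φ₂ cos Δλ = +0.0012
initial course = atan2(N, D) = 89.92°

89.9°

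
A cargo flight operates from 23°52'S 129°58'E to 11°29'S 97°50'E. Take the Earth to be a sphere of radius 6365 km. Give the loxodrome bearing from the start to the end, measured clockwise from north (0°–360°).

292.1°

Meridional parts: M(φ₁)=-0.4291, M(φ₂)=-0.2018 → ΔM = +0.2274;  Δλ = -0.5608 rad
tan C = Δλ / ΔM = -2.4666 → C = 292.07°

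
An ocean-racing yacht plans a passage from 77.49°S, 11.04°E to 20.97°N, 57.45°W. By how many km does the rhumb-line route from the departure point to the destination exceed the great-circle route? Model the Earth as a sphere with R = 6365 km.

278 km

Great circle: cos σ = sin φ₁ sin φ₂ + cos φ₁ cos φ₂ cos Δλ,  σ = 1.8496 rad → d_gc = 11772.8 km
Rhumb line: Δψ = +2.5853, q = Δφ/Δψ = 0.6647, d_rh = R√(Δφ²+q²Δλ²) = 12050.6 km
Excess = 12050.6 − 11772.8 = 277.8 ≈ 278 km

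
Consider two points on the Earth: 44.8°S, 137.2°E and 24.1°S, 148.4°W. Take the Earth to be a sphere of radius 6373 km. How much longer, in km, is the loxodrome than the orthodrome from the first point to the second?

183 km

Great circle: cos σ = sin φ₁ sin φ₂ + cos φ₁ cos φ₂ cos Δλ,  σ = 1.0907 rad → d_gc = 6950.72 km
Rhumb line: Δψ = +0.4428, q = Δφ/Δψ = 0.8158, d_rh = R√(Δφ²+q²Δλ²) = 7133.24 km
Excess = 7133.24 − 6950.72 = 182.52 ≈ 183 km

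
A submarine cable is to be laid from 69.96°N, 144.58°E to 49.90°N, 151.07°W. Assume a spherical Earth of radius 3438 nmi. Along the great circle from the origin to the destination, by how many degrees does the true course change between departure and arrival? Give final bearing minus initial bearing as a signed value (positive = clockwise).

Initial bearing θ₁ = atan2(sin Δλ cos φ₂, cos φ₁ sin φ₂ − sin φ₁ cos φ₂ cos Δλ) = 89.98°
Final bearing θ₂ = (initial bearing from the destination back to the start) + 180° = 147.86°
Δθ = θ₂ − θ₁ = +57.9°

+57.9°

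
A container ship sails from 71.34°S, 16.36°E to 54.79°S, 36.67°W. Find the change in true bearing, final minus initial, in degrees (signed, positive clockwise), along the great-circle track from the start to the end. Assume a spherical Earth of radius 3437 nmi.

+48.4°

At departure: θ₁ = atan2(sin Δλ cos φ₂, cos φ₁ sin φ₂ − sin φ₁ cos φ₂ cos Δλ) = 278.29°
At arrival: θ₂ = atan2(sin Δλ cos φ₁, −cos φ₂ sin φ₁ + sin φ₂ cos φ₁ cos Δλ) = 326.69°
Δθ = θ₂ − θ₁ = +48.4°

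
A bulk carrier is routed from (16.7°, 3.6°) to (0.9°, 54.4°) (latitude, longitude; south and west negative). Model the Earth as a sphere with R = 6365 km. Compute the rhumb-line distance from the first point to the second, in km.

Rhumb course C = atan2(Δλ, Δψ) with Δψ = ln[tan(π/4+φ₂/2)/tan(π/4+φ₁/2)] = -0.2800, Δλ = +0.8866 → C = 107.53°
d = R·|Δφ| / |cos C| = 6365·0.27576 / 0.30112 = 5829 km

5829 km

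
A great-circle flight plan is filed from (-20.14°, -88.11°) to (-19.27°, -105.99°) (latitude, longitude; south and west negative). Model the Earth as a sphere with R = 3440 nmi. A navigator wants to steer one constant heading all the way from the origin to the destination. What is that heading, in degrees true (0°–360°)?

273.0°

Meridional parts: M(φ₁)=-0.3590, M(φ₂)=-0.3429 → ΔM = +0.0161;  Δλ = -0.3121 rad
tan C = Δλ / ΔM = -19.3480 → C = 272.96°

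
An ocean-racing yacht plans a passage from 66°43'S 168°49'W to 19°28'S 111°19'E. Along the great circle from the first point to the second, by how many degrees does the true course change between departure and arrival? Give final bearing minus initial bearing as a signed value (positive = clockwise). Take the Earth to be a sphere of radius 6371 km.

+63.9°

At departure: θ₁ = atan2(sin Δλ cos φ₂, cos φ₁ sin φ₂ − sin φ₁ cos φ₂ cos Δλ) = 271.27°
At arrival: θ₂ = atan2(sin Δλ cos φ₁, −cos φ₂ sin φ₁ + sin φ₂ cos φ₁ cos Δλ) = 335.22°
Δθ = θ₂ − θ₁ = +63.9°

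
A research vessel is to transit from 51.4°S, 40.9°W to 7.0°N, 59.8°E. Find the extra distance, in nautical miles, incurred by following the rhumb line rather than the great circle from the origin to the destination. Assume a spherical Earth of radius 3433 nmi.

Great circle: cos σ = sin φ₁ sin φ₂ + cos φ₁ cos φ₂ cos Δλ,  σ = 1.7826 rad → d_gc = 6119.6 nmi
Rhumb line: Δψ = +1.1717, q = Δφ/Δψ = 0.8699, d_rh = R√(Δφ²+q²Δλ²) = 6308.0 nmi
Excess = 6308.0 − 6119.6 = 188.4 ≈ 188 nmi

188 nmi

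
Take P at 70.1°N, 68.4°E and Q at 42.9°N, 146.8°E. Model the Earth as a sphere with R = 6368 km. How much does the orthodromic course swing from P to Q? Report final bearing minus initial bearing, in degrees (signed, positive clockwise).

+70.0°

Initial bearing θ₁ = atan2(sin Δλ cos φ₂, cos φ₁ sin φ₂ − sin φ₁ cos φ₂ cos Δλ) = 82.60°
Final bearing θ₂ = (initial bearing from the destination back to the start) + 180° = 152.56°
Δθ = θ₂ − θ₁ = +70.0°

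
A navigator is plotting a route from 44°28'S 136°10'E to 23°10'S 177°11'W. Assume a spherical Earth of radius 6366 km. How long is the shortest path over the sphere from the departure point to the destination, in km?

4828 km

Haversine: a = sin²(Δφ/2)+cos φ₁ cos φ₂ sin²(Δλ/2) = 0.13702;  σ = 2·atan2(√a,√(1−a))
σ = 43.450° → d = Rσ = 6366·0.75835 = 4828 km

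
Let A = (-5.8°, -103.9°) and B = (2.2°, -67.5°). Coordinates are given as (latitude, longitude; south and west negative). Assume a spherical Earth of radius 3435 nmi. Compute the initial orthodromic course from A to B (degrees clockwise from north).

78.6°

θ = atan2( sin Δλ·cos φ₂ ,  cos φ₁ sin φ₂ − sin φ₁ cos φ₂ cos Δλ )
  = atan2(+0.5930, +0.1195) = 78.61°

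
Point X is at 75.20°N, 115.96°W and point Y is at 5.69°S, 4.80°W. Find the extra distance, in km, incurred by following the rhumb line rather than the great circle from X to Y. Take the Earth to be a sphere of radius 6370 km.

929 km

Great circle: cos σ = sin φ₁ sin φ₂ + cos φ₁ cos φ₂ cos Δλ,  σ = 1.7595 rad → d_gc = 11208.2 km
Rhumb line: Δψ = -2.1406, q = Δφ/Δψ = 0.6595, d_rh = R√(Δφ²+q²Δλ²) = 12137.2 km
Excess = 12137.2 − 11208.2 = 929.0 ≈ 929 km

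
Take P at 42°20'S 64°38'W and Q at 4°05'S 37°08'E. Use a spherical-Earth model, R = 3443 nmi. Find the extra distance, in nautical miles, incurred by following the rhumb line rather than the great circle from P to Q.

176 nmi

Great circle: cos σ = sin φ₁ sin φ₂ + cos φ₁ cos φ₂ cos Δλ,  σ = 1.6734 rad → d_gc = 5761.5 nmi
Rhumb line: Δψ = +0.7457, q = Δφ/Δψ = 0.8953, d_rh = R√(Δφ²+q²Δλ²) = 5937.8 nmi
Excess = 5937.8 − 5761.5 = 176.3 ≈ 176 nmi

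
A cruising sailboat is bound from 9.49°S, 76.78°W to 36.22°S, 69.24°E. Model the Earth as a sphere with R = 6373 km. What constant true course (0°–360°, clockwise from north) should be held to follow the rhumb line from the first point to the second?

101.4°

Meridional parts: M(φ₁)=-0.1664, M(φ₂)=-0.6790 → ΔM = -0.5126;  Δλ = +2.5485 rad
tan C = Δλ / ΔM = -4.9714 → C = 101.37°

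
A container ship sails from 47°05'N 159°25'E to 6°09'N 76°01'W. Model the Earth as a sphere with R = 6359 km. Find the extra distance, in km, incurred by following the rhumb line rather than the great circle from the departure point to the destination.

825 km

Great circle: cos σ = sin φ₁ sin φ₂ + cos φ₁ cos φ₂ cos Δλ,  σ = 1.8814 rad → d_gc = 11963.98 km
Rhumb line: Δψ = -0.8262, q = Δφ/Δψ = 0.8647, d_rh = R√(Δφ²+q²Δλ²) = 12788.49 km
Excess = 12788.49 − 11963.98 = 824.51 ≈ 825 km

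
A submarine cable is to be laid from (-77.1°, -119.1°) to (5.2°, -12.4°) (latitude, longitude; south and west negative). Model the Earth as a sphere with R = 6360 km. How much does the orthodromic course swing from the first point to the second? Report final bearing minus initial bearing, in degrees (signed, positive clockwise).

Initial bearing θ₁ = atan2(sin Δλ cos φ₂, cos φ₁ sin φ₂ − sin φ₁ cos φ₂ cos Δλ) = 105.18°
Final bearing θ₂ = (initial bearing from the destination back to the start) + 180° = 12.50°
Δθ = θ₂ − θ₁ = -92.7°

-92.7°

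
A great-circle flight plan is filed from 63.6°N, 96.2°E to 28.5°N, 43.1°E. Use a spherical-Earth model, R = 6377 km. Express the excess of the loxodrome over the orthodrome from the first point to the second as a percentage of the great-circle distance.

2.0%

Great circle: σ = 0.8473 rad → d_gc = Rσ = 5403.2 km
Rhumb: Δφ = -0.6126, Δλ = -0.9268, Δψ = -0.9308, q = Δφ/Δψ = 0.6582 → d_rh = R√(Δφ²+q²Δλ²) = 5512.9 km
Excess = (5512.9 − 5403.2) / 5403.2 = 109.7 / 5403.2 = 2.03% ≈ 2.0%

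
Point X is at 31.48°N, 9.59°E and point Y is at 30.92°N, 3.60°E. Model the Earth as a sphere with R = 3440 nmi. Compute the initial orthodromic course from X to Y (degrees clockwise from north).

265.3°

θ = atan2( sin Δλ·cos φ₂ ,  cos φ₁ sin φ₂ − sin φ₁ cos φ₂ cos Δλ )
  = atan2(-0.0895, -0.0073) = 265.32°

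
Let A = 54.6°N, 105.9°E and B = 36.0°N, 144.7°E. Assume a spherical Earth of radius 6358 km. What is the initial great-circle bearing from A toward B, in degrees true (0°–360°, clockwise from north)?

θ = atan2( sin Δλ·cos φ₂ ,  cos φ₁ sin φ₂ − sin φ₁ cos φ₂ cos Δλ )
  = atan2(+0.5069, -0.1734) = 108.89°

108.9°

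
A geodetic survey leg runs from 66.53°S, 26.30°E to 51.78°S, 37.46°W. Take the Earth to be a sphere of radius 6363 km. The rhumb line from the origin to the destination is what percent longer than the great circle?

Great circle: σ = 0.5924 rad → d_gc = Rσ = 3769.6 km
Rhumb: Δφ = +0.2574, Δλ = -1.1128, Δψ = +0.5116, q = Δφ/Δψ = 0.5032 → d_rh = R√(Δφ²+q²Δλ²) = 3921.7 km
Excess = (3921.7 − 3769.6) / 3769.6 = 152.1 / 3769.6 = 4.03% ≈ 4.0%

4.0%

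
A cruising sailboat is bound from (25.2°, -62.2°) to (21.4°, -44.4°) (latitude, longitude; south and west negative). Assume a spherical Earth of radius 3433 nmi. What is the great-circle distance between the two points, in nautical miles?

cos σ = sin φ₁ sin φ₂ + cos φ₁ cos φ₂ cos Δλ
      = sin(25.20°)sin(21.40°) + cos(25.20°)cos(21.40°)cos(17.80°) = 0.9575
σ = 16.770° → d = Rσ = 3433·0.29268 = 1005 nmi

1005 nmi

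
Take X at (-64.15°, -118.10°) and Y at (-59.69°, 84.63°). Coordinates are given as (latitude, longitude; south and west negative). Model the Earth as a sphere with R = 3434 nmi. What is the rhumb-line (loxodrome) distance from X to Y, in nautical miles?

Rhumb course C = atan2(Δλ, Δψ) with Δψ = ln[tan(π/4+φ₂/2)/tan(π/4+φ₁/2)] = +0.1657, Δλ = -2.7449 → C = 273.45°
d = R·|Δφ| / |cos C| = 3434·0.07784 / 0.06026 = 4436 nmi

4436 nmi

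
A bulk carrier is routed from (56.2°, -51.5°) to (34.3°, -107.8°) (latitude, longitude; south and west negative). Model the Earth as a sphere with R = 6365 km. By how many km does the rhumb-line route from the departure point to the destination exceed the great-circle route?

106 km

Great circle: cos σ = sin φ₁ sin φ₂ + cos φ₁ cos φ₂ cos Δλ,  σ = 0.7623 rad → d_gc = 4851.9 km
Rhumb line: Δψ = -0.5533, q = Δφ/Δψ = 0.6908, d_rh = R√(Δφ²+q²Δλ²) = 4958.3 km
Excess = 4958.3 − 4851.9 = 106.4 ≈ 106 km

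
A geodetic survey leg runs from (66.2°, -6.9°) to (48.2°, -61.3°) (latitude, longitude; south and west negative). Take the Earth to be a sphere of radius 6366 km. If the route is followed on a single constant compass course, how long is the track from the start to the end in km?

Rhumb course C = atan2(Δλ, Δψ) with Δψ = ln[tan(π/4+φ₂/2)/tan(π/4+φ₁/2)] = -0.5945, Δλ = -0.9495 → C = 237.95°
d = R·|Δφ| / |cos C| = 6366·0.31416 / 0.53068 = 3769 km

3769 km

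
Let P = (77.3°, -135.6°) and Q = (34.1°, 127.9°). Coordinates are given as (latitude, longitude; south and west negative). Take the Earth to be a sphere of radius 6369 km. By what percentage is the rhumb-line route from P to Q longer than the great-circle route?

Great circle: σ = 1.0165 rad → d_gc = Rσ = 6474.3 km
Rhumb: Δφ = -0.7540, Δλ = -1.6842, Δψ = -1.5619, q = Δφ/Δψ = 0.4827 → d_rh = R√(Δφ²+q²Δλ²) = 7062.2 km
Excess = (7062.2 − 6474.3) / 6474.3 = 587.9 / 6474.3 = 9.08% ≈ 9.1%

9.1%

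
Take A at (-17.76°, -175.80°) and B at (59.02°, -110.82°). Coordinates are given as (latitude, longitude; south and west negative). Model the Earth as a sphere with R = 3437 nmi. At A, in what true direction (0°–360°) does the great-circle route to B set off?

θ = atan2( sin Δλ·cos φ₂ ,  cos φ₁ sin φ₂ − sin φ₁ cos φ₂ cos Δλ )
  = atan2(+0.4664, +0.8829) = 27.85°

27.8°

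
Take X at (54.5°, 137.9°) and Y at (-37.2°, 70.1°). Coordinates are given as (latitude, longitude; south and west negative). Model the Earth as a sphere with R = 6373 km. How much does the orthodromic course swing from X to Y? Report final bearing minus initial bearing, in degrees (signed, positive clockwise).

At departure: θ₁ = atan2(sin Δλ cos φ₂, cos φ₁ sin φ₂ − sin φ₁ cos φ₂ cos Δλ) = 231.05°
At arrival: θ₂ = atan2(sin Δλ cos φ₁, −cos φ₂ sin φ₁ + sin φ₂ cos φ₁ cos Δλ) = 214.54°
Δθ = θ₂ − θ₁ = -16.5°

-16.5°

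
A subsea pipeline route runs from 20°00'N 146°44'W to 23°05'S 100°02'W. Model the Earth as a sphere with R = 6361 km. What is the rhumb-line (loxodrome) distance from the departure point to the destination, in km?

6962 km

Rhumb course C = atan2(Δλ, Δψ) with Δψ = ln[tan(π/4+φ₂/2)/tan(π/4+φ₁/2)] = -0.7706, Δλ = +0.8151 → C = 133.39°
d = R·|Δφ| / |cos C| = 6361·0.75195 / 0.68702 = 6962 km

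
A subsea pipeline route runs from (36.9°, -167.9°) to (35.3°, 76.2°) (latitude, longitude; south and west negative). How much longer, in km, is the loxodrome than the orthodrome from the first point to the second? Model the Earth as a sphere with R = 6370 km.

801 km

Great circle: cos σ = sin φ₁ sin φ₂ + cos φ₁ cos φ₂ cos Δλ,  σ = 1.5089 rad → d_gc = 9611.6 km
Rhumb line: Δψ = -0.0346, q = Δφ/Δψ = 0.8079, d_rh = R√(Δφ²+q²Δλ²) = 10412.2 km
Excess = 10412.2 − 9611.6 = 800.6 ≈ 801 km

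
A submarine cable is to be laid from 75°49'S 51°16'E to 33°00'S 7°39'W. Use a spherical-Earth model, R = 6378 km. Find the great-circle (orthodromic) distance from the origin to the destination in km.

cos σ = sin φ₁ sin φ₂ + cos φ₁ cos φ₂ cos Δλ
      = sin(-75.82°)sin(-33.00°) + cos(-75.82°)cos(-33.00°)cos(-58.92°) = 0.6341
σ = 50.644° → d = Rσ = 6378·0.88391 = 5638 km

5638 km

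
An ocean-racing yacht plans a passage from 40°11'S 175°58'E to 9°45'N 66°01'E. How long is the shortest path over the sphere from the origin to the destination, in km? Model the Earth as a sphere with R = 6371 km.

cos σ = sin φ₁ sin φ₂ + cos φ₁ cos φ₂ cos Δλ
      = sin(-40.18°)sin(9.75°) + cos(-40.18°)cos(9.75°)cos(-109.95°) = -0.3662
σ = 111.480° → d = Rσ = 6371·1.94569 = 12396 km

12396 km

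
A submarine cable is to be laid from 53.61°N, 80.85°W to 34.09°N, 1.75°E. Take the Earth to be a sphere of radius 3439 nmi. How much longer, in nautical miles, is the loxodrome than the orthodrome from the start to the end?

172 nmi

Great circle: cos σ = sin φ₁ sin φ₂ + cos φ₁ cos φ₂ cos Δλ,  σ = 1.0304 rad → d_gc = 3543.5 nmi
Rhumb line: Δψ = -0.4791, q = Δφ/Δψ = 0.7111, d_rh = R√(Δφ²+q²Δλ²) = 3715.1 nmi
Excess = 3715.1 − 3543.5 = 171.6 ≈ 172 nmi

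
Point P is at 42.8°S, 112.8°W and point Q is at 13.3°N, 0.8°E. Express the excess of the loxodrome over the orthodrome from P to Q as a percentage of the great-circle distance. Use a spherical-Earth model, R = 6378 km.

2.2%

Great circle: σ = 2.0288 rad → d_gc = Rσ = 12939.8 km
Rhumb: Δφ = +0.9791, Δλ = +1.9827, Δψ = +1.0623, q = Δφ/Δψ = 0.9217 → d_rh = R√(Δφ²+q²Δλ²) = 13222.9 km
Excess = (13222.9 − 12939.8) / 12939.8 = 283.1 / 12939.8 = 2.19% ≈ 2.2%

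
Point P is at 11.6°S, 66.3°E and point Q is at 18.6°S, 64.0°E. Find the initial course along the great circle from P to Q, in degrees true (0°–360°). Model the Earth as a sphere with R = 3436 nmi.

θ = atan2( sin Δλ·cos φ₂ ,  cos φ₁ sin φ₂ − sin φ₁ cos φ₂ cos Δλ )
  = atan2(-0.0380, -0.1220) = 197.31°

197.3°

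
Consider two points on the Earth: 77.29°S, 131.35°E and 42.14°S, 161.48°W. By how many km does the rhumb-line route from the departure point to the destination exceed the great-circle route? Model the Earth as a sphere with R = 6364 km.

218 km

Great circle: cos σ = sin φ₁ sin φ₂ + cos φ₁ cos φ₂ cos Δλ,  σ = 0.7702 rad → d_gc = 4901.3 km
Rhumb line: Δψ = +1.3824, q = Δφ/Δψ = 0.4438, d_rh = R√(Δφ²+q²Δλ²) = 5119.1 km
Excess = 5119.1 − 4901.3 = 217.8 ≈ 218 km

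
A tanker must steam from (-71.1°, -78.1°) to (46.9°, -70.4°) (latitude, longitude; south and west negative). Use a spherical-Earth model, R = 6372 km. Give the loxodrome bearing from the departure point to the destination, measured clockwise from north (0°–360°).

2.8°

Meridional parts: M(φ₁)=-1.7931, M(φ₂)=+0.9291 → ΔM = +2.7222;  Δλ = +0.1344 rad
tan C = Δλ / ΔM = +0.0494 → C = 2.83°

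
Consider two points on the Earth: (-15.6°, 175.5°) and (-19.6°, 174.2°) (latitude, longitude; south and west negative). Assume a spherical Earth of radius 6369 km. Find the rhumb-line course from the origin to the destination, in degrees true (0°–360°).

197.2°

Meridional parts: M(φ₁)=-0.2757, M(φ₂)=-0.3490 → ΔM = -0.0733;  Δλ = -0.0227 rad
tan C = Δλ / ΔM = +0.3097 → C = 197.21°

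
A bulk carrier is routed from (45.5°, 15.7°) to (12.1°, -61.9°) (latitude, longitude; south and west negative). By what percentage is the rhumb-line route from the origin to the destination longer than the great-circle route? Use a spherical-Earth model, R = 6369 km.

2.2%

Great circle: σ = 1.2696 rad → d_gc = Rσ = 8086.0 km
Rhumb: Δφ = -0.5829, Δλ = -1.3544, Δψ = -0.6810, q = Δφ/Δψ = 0.8560 → d_rh = R√(Δφ²+q²Δλ²) = 8264.8 km
Excess = (8264.8 − 8086.0) / 8086.0 = 178.8 / 8086.0 = 2.21% ≈ 2.2%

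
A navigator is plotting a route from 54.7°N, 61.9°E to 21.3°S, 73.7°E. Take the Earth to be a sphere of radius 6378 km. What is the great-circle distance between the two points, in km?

8535 km

cos σ = sin φ₁ sin φ₂ + cos φ₁ cos φ₂ cos Δλ
      = sin(54.70°)sin(-21.30°) + cos(54.70°)cos(-21.30°)cos(11.80°) = 0.2305
σ = 76.671° → d = Rσ = 6378·1.33816 = 8535 km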